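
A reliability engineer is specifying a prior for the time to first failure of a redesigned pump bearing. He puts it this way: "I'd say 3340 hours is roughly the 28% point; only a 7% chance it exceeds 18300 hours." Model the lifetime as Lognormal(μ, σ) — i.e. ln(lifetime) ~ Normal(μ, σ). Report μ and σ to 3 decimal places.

If T ~ Lognormal(μ,σ) then ln T ~ Normal(μ,σ), so the p-quantile of ln T is μ + z_p·σ.
ln(3340) = 8.114 and ln(18300) = 9.815; z_{0.28} = -0.5828, z_{0.93} = 1.476.
σ = (9.815 − 8.114)/(1.476 − (-0.5828)) = 0.826.
μ = 8.114 − (-0.5828)·0.826 = 8.595.

μ ≈ 8.595, σ ≈ 0.826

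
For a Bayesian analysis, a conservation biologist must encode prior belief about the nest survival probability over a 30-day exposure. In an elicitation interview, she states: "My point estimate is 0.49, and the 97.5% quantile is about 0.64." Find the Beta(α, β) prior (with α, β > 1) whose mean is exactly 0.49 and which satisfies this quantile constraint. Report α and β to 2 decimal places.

With mean 0.49 fixed, write α = 0.49s, β = 0.51s where s = α+β.
Need P(θ < 0.64) = 0.975 under Beta(0.49s, 0.51s). Normal approximation: (q−m)/√(m(1−m)/s) ≈ z_{0.975} = 1.96, so s ≈ 0.49·0.51·(1.96)²/(0.64−0.49)² = 42.7.
At s = 42.7: P(θ<0.64) ≈ 0.977. Adjusting to match 0.975 gives s ≈ 41.47.
So α = 0.49·41.47 ≈ 20.32, β = 0.51·41.47 ≈ 21.15.

α ≈ 20.32, β ≈ 21.15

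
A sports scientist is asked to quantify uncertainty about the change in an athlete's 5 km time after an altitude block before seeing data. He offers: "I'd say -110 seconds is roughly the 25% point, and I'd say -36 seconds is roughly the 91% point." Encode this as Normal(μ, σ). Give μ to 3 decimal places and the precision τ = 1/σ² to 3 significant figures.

For Normal(μ,σ), the p-quantile is μ + z_p·σ. Here z_{0.25} = -0.6745, z_{0.91} = 1.341.
So -110 = μ − 0.6745σ and -36 = μ + 1.341σ.
Subtracting: σ = (-36 − -110)/(1.341 − (-0.6745)) = 36.720.
Then μ = -110 − (-0.6745)·36.720 = -85.233.
Precision τ = 1/σ² = 1/36.72² = 0.000742.

μ = -85.233, τ = 0.000742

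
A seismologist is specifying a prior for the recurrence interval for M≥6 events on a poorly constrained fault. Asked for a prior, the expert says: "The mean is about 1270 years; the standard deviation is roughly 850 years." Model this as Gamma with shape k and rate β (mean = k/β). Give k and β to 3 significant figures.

k ≈ 2.23, β ≈ 0.00176

For Gamma(k, rate β): mean = k/β, variance = k/β², so CV = 1/√k.
CV = SD/mean = 850/1270 = 0.6693, hence k = 1/CV² = 2.23.
Then β = k/mean = 2.23/1270 = 0.00176.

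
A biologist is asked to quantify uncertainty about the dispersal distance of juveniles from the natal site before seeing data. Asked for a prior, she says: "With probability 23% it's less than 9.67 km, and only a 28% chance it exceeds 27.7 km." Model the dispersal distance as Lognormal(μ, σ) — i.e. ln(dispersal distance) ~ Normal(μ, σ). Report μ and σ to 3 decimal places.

If T ~ Lognormal(μ,σ) then ln T ~ Normal(μ,σ), so the p-quantile of ln T is μ + z_p·σ.
ln(9.67) = 2.269 and ln(27.7) = 3.321; z_{0.23} = -0.7388, z_{0.72} = 0.5828.
σ = (3.321 − 2.269)/(0.5828 − (-0.7388)) = 0.796.
μ = 2.269 − (-0.7388)·0.796 = 2.857.

μ ≈ 2.857, σ ≈ 0.796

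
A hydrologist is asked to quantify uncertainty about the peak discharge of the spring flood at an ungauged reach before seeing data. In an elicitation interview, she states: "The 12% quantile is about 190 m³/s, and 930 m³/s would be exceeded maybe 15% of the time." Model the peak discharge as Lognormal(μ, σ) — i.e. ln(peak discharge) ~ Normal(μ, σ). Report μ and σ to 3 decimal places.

If T ~ Lognormal(μ,σ) then ln T ~ Normal(μ,σ), so the p-quantile of ln T is μ + z_p·σ.
ln(190) = 5.247 and ln(930) = 6.835; z_{0.12} = -1.175, z_{0.85} = 1.036.
σ = (6.835 − 5.247)/(1.036 − (-1.175)) = 0.718.
μ = 5.247 − (-1.175)·0.718 = 6.091.

μ ≈ 6.091, σ ≈ 0.718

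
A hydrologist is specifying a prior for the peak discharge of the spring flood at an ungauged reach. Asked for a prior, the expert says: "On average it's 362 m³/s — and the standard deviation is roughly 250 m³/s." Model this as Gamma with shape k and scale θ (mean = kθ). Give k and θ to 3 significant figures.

k ≈ 2.1, θ ≈ 173

For Gamma(k, scale θ): mean = kθ, variance = kθ², so CV = 1/√k.
CV = SD/mean = 250/362 = 0.6906, hence k = 1/CV² = 2.1.
Then θ = mean/k = 362/2.1 = 173.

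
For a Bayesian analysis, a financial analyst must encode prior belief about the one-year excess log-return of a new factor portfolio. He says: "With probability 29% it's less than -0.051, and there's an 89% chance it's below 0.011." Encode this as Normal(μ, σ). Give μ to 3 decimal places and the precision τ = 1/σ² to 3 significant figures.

μ = -0.032, τ = 824

The p-quantile of Normal(μ,σ) is μ + z_p·σ, with z_{0.29} = -0.5534 and z_{0.89} = 1.227.
Eliminate σ: μ = (z₂·x₁ − z₁·x₂)/(z₂ − z₁) = (1.227·-0.051 − (-0.5534)·0.011)/1.78 = -0.032.
Then σ = (x₂ − x₁)/(z₂ − z₁) = (0.011 − -0.051)/1.78 = 0.035.
Precision τ = 1/σ² = 1/0.03483² = 824.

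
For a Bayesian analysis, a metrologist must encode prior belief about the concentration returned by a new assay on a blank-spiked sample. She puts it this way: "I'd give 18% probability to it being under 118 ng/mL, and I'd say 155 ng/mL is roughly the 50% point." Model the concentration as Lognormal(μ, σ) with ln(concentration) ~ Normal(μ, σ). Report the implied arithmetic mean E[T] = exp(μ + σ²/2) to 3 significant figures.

E[T] ≈ 162 ng/mL

If T ~ Lognormal(μ,σ) then ln T ~ Normal(μ,σ), so the p-quantile of ln T is μ + z_p·σ.
ln(118) = 4.771 and ln(155) = 5.043; z_{0.18} = -0.9154, z_{0.5} = 0.
σ = (5.043 − 4.771)/(0 − (-0.9154)) = 0.298.
μ = 4.771 − (-0.9154)·0.298 = 5.043.
E[T] = exp(μ + σ²/2) = exp(5.043 + 0.0444) = 162 ng/mL.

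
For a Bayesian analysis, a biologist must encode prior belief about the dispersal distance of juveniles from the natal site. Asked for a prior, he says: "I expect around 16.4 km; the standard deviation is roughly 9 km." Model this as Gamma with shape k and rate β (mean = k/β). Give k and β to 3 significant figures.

For Gamma(k, rate β): mean = k/β, variance = k/β², so CV = 1/√k.
CV = SD/mean = 9/16.4 = 0.5488, hence k = 1/CV² = 3.32.
Then β = k/mean = 3.32/16.4 = 0.202.

k ≈ 3.32, β ≈ 0.202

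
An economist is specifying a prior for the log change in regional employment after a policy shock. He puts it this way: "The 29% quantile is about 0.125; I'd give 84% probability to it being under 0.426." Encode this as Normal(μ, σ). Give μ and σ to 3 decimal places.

μ = 0.233, σ = 0.194

The p-quantile of Normal(μ,σ) is μ + z_p·σ, with z_{0.29} = -0.5534 and z_{0.84} = 0.9945.
Eliminate σ: μ = (z₂·x₁ − z₁·x₂)/(z₂ − z₁) = (0.9945·0.125 − (-0.5534)·0.426)/1.548 = 0.233.
Then σ = (x₂ − x₁)/(z₂ − z₁) = (0.426 − 0.125)/1.548 = 0.194.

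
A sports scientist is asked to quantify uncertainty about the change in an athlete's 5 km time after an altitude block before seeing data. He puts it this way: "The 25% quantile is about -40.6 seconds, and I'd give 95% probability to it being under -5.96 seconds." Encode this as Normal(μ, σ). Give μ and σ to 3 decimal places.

For Normal(μ,σ), the p-quantile is μ + z_p·σ. Here z_{0.25} = -0.6745, z_{0.95} = 1.645.
So -40.6 = μ − 0.6745σ and -5.96 = μ + 1.645σ.
Subtracting: σ = (-5.96 − -40.6)/(1.645 − (-0.6745)) = 14.935.
Then μ = -40.6 − (-0.6745)·14.935 = -30.526.

μ = -30.526, σ = 14.935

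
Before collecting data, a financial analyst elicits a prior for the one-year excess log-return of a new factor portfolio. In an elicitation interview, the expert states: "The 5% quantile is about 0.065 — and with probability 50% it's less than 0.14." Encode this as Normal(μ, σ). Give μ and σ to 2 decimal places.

μ = 0.14, σ = 0.05

For Normal(μ,σ), the p-quantile is μ + z_p·σ. Here z_{0.05} = -1.645, z_{0.5} = 0.
So 0.065 = μ − 1.645σ and 0.14 = μ + 0σ.
Subtracting: σ = (0.14 − 0.065)/(0 − (-1.645)) = 0.05.
Then μ = 0.065 − (-1.645)·0.05 = 0.14.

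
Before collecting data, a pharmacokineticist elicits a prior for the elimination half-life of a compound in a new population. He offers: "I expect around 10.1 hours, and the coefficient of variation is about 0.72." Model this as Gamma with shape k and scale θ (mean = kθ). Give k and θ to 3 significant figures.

k ≈ 1.93, θ ≈ 5.24

For Gamma(k, scale θ): mean = kθ, variance = kθ², so CV = 1/√k.
CV = 0.72, hence k = 1/CV² = 1.93.
Then θ = mean/k = 10.1/1.93 = 5.24.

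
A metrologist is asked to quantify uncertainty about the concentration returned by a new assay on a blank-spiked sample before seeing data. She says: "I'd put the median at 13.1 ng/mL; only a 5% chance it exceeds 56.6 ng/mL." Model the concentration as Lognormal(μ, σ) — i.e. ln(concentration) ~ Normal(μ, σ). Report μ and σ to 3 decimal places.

If T ~ Lognormal(μ,σ) then ln T ~ Normal(μ,σ), so the p-quantile of ln T is μ + z_p·σ.
ln(13.1) = 2.573 and ln(56.6) = 4.036; z_{0.5} = 0, z_{0.95} = 1.645.
σ = (4.036 − 2.573)/(1.645 − (0)) = 0.890.
μ = 2.573 − (0)·0.890 = 2.573.

μ ≈ 2.573, σ ≈ 0.890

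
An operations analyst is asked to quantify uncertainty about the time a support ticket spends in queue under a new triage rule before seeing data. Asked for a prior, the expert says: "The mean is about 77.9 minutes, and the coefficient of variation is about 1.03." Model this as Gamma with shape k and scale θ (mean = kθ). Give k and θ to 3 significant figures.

k ≈ 0.943, θ ≈ 82.6

For Gamma(k, scale θ): mean = kθ, variance = kθ², so CV = 1/√k.
CV = 1.03, hence k = 1/CV² = 0.943.
Then θ = mean/k = 77.9/0.943 = 82.6.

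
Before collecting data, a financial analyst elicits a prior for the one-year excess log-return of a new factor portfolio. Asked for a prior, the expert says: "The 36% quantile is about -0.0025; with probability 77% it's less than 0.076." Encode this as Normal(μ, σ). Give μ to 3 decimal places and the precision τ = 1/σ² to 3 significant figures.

The p-quantile of Normal(μ,σ) is μ + z_p·σ, with z_{0.36} = -0.3585 and z_{0.77} = 0.7388.
Eliminate σ: μ = (z₂·x₁ − z₁·x₂)/(z₂ − z₁) = (0.7388·-0.0025 − (-0.3585)·0.076)/1.097 = 0.023.
Then σ = (x₂ − x₁)/(z₂ − z₁) = (0.076 − -0.0025)/1.097 = 0.072.
Precision τ = 1/σ² = 1/0.07154² = 195.

μ = 0.023, τ = 195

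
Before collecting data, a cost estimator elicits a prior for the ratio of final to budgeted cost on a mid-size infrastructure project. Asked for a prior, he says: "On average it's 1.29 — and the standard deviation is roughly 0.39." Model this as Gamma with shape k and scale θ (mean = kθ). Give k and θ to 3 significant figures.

k ≈ 10.9, θ ≈ 0.118

For Gamma(k, scale θ): mean = kθ, variance = kθ², so CV = 1/√k.
CV = SD/mean = 0.39/1.29 = 0.3023, hence k = 1/CV² = 10.9.
Then θ = mean/k = 1.29/10.9 = 0.118.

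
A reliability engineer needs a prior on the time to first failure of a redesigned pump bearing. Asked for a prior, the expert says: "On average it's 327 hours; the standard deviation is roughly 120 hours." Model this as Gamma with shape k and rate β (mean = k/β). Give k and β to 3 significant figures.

For Gamma(k, rate β): mean = k/β, variance = k/β², so CV = 1/√k.
CV = SD/mean = 120/327 = 0.367, hence k = 1/CV² = 7.43.
Then β = k/mean = 7.43/327 = 0.0227.

k ≈ 7.43, β ≈ 0.0227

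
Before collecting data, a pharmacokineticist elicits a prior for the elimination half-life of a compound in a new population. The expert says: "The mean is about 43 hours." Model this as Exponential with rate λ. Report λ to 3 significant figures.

λ ≈ 0.0233

Exponential mean = 1/λ, so λ = 1/43.0 = 0.0233.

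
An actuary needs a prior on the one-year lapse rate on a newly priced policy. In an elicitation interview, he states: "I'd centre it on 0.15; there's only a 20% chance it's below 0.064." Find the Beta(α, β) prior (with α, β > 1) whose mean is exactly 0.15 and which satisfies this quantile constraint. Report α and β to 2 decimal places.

With mean 0.15 fixed, write α = 0.15s, β = 0.85s where s = α+β.
Need P(θ < 0.064) = 0.2 under Beta(0.15s, 0.85s). Normal approximation: (q−m)/√(m(1−m)/s) ≈ z_{0.2} = -0.842, so s ≈ 0.15·0.85·(-0.842)²/(0.064−0.15)² = 12.2.
At s = 12.2: P(θ<0.064) ≈ 0.200. Adjusting to match 0.2 gives s ≈ 12.23.
So α = 0.15·12.23 ≈ 1.83, β = 0.85·12.23 ≈ 10.39.

α ≈ 1.83, β ≈ 10.39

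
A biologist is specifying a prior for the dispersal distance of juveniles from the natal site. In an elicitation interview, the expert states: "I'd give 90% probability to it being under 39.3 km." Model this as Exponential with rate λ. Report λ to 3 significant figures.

P(T < 39.3) = 1 − e^(−λ·39.3) = 0.9, so λ = −ln(1−0.9)/39.3 = −ln(0.1)/39.3 = 0.0586.

λ ≈ 0.0586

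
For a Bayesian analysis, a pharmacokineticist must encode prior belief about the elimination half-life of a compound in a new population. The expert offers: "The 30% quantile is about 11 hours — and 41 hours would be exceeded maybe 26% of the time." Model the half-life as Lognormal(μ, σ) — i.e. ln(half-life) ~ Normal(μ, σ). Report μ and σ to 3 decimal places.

If T ~ Lognormal(μ,σ) then ln T ~ Normal(μ,σ), so the p-quantile of ln T is μ + z_p·σ.
ln(11) = 2.398 and ln(41) = 3.714; z_{0.3} = -0.5244, z_{0.74} = 0.6433.
σ = (3.714 − 2.398)/(0.6433 − (-0.5244)) = 1.127.
μ = 2.398 − (-0.5244)·1.127 = 2.989.

μ ≈ 2.989, σ ≈ 1.127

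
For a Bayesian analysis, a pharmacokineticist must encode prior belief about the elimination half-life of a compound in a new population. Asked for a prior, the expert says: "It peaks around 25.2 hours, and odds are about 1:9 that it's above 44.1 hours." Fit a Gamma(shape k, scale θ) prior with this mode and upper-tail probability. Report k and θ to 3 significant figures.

k ≈ 7.06, θ ≈ 4.16

Gamma(k,θ) with k>1 has mode (k−1)θ, so θ = 25.2/(k−1).
Need P(X < 44.1) = 0.9 with θ tied to k this way. Start at k = 2, θ = 25.2: P(X<44.1) ≈ 0.522.
Too low — raise k to concentrate. Iterating converges to k ≈ 7.06.
Then θ = 25.2/(7.06−1) ≈ 4.16.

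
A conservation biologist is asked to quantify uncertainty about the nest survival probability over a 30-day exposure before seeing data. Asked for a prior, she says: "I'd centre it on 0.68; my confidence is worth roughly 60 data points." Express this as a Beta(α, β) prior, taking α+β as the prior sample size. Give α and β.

α = 40.8, β = 19.2

Under the effective-sample-size interpretation, Beta(α, β) has prior mean α/(α+β) and prior sample size α+β.
So α+β = 60 and α/(α+β) = 0.68, giving α = 0.68·60 = 40.8 and β = 60 − 40.8 = 19.2.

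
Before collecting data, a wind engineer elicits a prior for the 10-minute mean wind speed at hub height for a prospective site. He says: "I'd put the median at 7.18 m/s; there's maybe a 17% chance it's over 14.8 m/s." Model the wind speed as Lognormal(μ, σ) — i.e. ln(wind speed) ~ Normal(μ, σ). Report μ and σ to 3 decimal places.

If T ~ Lognormal(μ,σ) then ln T ~ Normal(μ,σ), so the p-quantile of ln T is μ + z_p·σ.
ln(7.18) = 1.971 and ln(14.8) = 2.695; z_{0.5} = 0, z_{0.83} = 0.9542.
σ = (2.695 − 1.971)/(0.9542 − (0)) = 0.758.
μ = 1.971 − (0)·0.758 = 1.971.

μ ≈ 1.971, σ ≈ 0.758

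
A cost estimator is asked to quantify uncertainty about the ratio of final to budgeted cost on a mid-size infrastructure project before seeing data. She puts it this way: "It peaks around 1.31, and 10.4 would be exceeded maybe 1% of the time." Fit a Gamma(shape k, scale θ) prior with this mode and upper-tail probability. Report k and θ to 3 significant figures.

k ≈ 1.79, θ ≈ 1.67

Gamma(k,θ) with k>1 has mode (k−1)θ, so θ = 1.31/(k−1).
Need P(X < 10.4) = 0.99 with θ tied to k this way. Start at k = 2, θ = 1.31: P(X<10.4) ≈ 0.997.
Too high — lower k to spread out. Iterating converges to k ≈ 1.79.
Then θ = 1.31/(1.79−1) ≈ 1.67.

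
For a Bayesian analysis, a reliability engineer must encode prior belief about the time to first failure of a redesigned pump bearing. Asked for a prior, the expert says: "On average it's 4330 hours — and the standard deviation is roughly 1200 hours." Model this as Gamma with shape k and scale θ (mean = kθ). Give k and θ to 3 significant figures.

k ≈ 13, θ ≈ 333

For Gamma(k, scale θ): mean = kθ, variance = kθ², so CV = 1/√k.
CV = SD/mean = 1200/4330 = 0.2771, hence k = 1/CV² = 13.
Then θ = mean/k = 4330/13 = 333.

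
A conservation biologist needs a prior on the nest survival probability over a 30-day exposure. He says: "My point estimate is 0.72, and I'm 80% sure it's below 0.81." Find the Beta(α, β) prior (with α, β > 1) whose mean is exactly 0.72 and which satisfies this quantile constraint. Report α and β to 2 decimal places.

α ≈ 13.16, β ≈ 5.12

With mean 0.72 fixed, write α = 0.72s, β = 0.28s where s = α+β.
Need P(θ < 0.81) = 0.8 under Beta(0.72s, 0.28s). Normal approximation: (q−m)/√(m(1−m)/s) ≈ z_{0.8} = 0.842, so s ≈ 0.72·0.28·(0.842)²/(0.81−0.72)² = 17.6.
At s = 17.6: P(θ<0.81) ≈ 0.795. Adjusting to match 0.8 gives s ≈ 18.28.
So α = 0.72·18.28 ≈ 13.16, β = 0.28·18.28 ≈ 5.12.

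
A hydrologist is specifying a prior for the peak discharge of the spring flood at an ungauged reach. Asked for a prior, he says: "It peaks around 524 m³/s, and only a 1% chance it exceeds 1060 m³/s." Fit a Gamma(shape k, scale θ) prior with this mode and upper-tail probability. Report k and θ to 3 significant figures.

Gamma(k,θ) with k>1 has mode (k−1)θ, so θ = 524/(k−1).
Need P(X < 1060) = 0.99 with θ tied to k this way. Start at k = 2, θ = 524: P(X<1060) ≈ 0.600.
Too low — raise k to concentrate. Iterating converges to k ≈ 10.9.
Then θ = 524/(10.9−1) ≈ 53.1.

k ≈ 10.9, θ ≈ 53.1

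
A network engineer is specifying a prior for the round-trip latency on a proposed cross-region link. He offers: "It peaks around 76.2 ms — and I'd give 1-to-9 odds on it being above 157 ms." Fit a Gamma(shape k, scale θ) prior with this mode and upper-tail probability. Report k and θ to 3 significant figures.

k ≈ 4.67, θ ≈ 20.7

Gamma(k,θ) with k>1 has mode (k−1)θ, so θ = 76.2/(k−1).
Need P(X < 157) = 0.9 with θ tied to k this way. Start at k = 2, θ = 76.2: P(X<157) ≈ 0.610.
Too low — raise k to concentrate. Iterating converges to k ≈ 4.67.
Then θ = 76.2/(4.67−1) ≈ 20.7.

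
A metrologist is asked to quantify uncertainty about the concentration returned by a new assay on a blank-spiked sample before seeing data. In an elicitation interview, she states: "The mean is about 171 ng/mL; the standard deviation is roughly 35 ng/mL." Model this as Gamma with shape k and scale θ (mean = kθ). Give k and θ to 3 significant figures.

k ≈ 23.9, θ ≈ 7.16

For Gamma(k, scale θ): mean = kθ, variance = kθ², so CV = 1/√k.
CV = SD/mean = 35/171 = 0.2047, hence k = 1/CV² = 23.9.
Then θ = mean/k = 171/23.9 = 7.16.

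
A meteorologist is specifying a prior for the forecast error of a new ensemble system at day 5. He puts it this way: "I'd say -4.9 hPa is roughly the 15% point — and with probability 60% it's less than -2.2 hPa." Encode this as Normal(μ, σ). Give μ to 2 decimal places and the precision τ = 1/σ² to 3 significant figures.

μ = -2.73, τ = 0.228

For Normal(μ,σ), the p-quantile is μ + z_p·σ. Here z_{0.15} = -1.036, z_{0.6} = 0.2533.
So -4.9 = μ − 1.036σ and -2.2 = μ + 0.2533σ.
Subtracting: σ = (-2.2 − -4.9)/(0.2533 − (-1.036)) = 2.09.
Then μ = -4.9 − (-1.036)·2.09 = -2.73.
Precision τ = 1/σ² = 1/2.093² = 0.228.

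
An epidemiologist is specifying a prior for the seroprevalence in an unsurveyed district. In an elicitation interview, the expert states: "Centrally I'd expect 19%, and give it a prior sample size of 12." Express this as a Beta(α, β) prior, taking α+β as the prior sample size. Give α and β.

α = 2.28, β = 9.72

Under the effective-sample-size interpretation, Beta(α, β) has prior mean α/(α+β) and prior sample size α+β.
So α+β = 12 and α/(α+β) = 0.19, giving α = 0.19·12 = 2.28 and β = 12 − 2.28 = 9.72.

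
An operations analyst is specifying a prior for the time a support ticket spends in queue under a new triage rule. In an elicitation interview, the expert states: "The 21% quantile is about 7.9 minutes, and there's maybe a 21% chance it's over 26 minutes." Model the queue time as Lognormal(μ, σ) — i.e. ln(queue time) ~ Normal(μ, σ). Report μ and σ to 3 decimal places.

μ ≈ 2.662, σ ≈ 0.739

If T ~ Lognormal(μ,σ) then ln T ~ Normal(μ,σ), so the p-quantile of ln T is μ + z_p·σ.
ln(7.9) = 2.067 and ln(26) = 3.258; z_{0.21} = -0.8064, z_{0.79} = 0.8064.
σ = (3.258 − 2.067)/(0.8064 − (-0.8064)) = 0.739.
μ = 2.067 − (-0.8064)·0.739 = 2.662.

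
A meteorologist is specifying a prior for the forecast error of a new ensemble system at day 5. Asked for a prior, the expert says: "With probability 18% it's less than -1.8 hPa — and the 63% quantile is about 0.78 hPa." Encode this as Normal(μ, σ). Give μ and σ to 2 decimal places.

For Normal(μ,σ), the p-quantile is μ + z_p·σ. Here z_{0.18} = -0.9154, z_{0.63} = 0.3319.
So -1.8 = μ − 0.9154σ and 0.78 = μ + 0.3319σ.
Subtracting: σ = (0.78 − -1.8)/(0.3319 − (-0.9154)) = 2.07.
Then μ = -1.8 − (-0.9154)·2.07 = 0.09.

μ = 0.09, σ = 2.07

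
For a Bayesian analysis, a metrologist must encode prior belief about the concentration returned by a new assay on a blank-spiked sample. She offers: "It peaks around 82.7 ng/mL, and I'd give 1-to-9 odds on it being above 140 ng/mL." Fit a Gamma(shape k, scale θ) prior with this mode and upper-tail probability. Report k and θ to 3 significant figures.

k ≈ 7.83, θ ≈ 12.1

Gamma(k,θ) with k>1 has mode (k−1)θ, so θ = 82.7/(k−1).
Need P(X < 140) = 0.9 with θ tied to k this way. Start at k = 2, θ = 82.7: P(X<140) ≈ 0.505.
Too low — raise k to concentrate. Iterating converges to k ≈ 7.83.
Then θ = 82.7/(7.83−1) ≈ 12.1.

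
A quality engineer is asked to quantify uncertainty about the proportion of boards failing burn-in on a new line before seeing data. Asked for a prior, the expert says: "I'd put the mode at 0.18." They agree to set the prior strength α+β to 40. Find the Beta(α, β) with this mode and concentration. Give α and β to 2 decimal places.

For α,β > 1 the Beta mode is (α−1)/(α+β−2). With α+β = 40, the mode is (α−1)/38.
Set (α−1)/38 = 0.18 → α = 1 + 0.18·38 = 7.84.
β = 40 − α = 32.16.

α = 7.84, β = 32.16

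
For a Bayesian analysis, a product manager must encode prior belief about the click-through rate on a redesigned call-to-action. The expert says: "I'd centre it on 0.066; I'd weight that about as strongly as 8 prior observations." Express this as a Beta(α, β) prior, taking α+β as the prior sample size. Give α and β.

Under the effective-sample-size interpretation, Beta(α, β) has prior mean α/(α+β) and prior sample size α+β.
So α+β = 8 and α/(α+β) = 0.066, giving α = 0.066·8 = 0.528 and β = 8 − 0.528 = 7.472.

α = 0.528, β = 7.472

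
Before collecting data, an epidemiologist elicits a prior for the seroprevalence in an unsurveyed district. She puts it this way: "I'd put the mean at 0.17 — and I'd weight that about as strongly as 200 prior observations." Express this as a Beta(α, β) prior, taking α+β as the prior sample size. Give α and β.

α = 34, β = 166

Under the effective-sample-size interpretation, Beta(α, β) has prior mean α/(α+β) and prior sample size α+β.
So α+β = 200 and α/(α+β) = 0.17, giving α = 0.17·200 = 34 and β = 200 − 34 = 166.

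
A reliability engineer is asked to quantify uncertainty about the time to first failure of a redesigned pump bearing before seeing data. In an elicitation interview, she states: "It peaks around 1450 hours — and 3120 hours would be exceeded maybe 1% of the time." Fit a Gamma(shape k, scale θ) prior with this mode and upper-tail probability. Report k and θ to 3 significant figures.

Gamma(k,θ) with k>1 has mode (k−1)θ, so θ = 1450/(k−1).
Need P(X < 3120) = 0.99 with θ tied to k this way. Start at k = 2, θ = 1450: P(X<3120) ≈ 0.634.
Too low — raise k to concentrate. Iterating converges to k ≈ 9.25.
Then θ = 1450/(9.25−1) ≈ 176.

k ≈ 9.25, θ ≈ 176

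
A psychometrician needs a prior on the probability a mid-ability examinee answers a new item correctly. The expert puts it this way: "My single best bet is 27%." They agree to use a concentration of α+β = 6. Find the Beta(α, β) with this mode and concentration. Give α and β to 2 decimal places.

For α,β > 1 the Beta mode is (α−1)/(α+β−2). With α+β = 6, the mode is (α−1)/4.
Set (α−1)/4 = 0.27 → α = 1 + 0.27·4 = 2.08.
β = 6 − α = 3.92.

α = 2.08, β = 3.92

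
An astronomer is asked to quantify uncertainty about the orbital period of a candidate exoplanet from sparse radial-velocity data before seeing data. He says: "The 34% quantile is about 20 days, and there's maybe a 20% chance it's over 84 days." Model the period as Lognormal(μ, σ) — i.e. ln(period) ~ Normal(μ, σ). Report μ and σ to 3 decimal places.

If T ~ Lognormal(μ,σ) then ln T ~ Normal(μ,σ), so the p-quantile of ln T is μ + z_p·σ.
ln(20) = 2.996 and ln(84) = 4.431; z_{0.34} = -0.4125, z_{0.8} = 0.8416.
σ = (4.431 − 2.996)/(0.8416 − (-0.4125)) = 1.144.
μ = 2.996 − (-0.4125)·1.144 = 3.468.

μ ≈ 3.468, σ ≈ 1.144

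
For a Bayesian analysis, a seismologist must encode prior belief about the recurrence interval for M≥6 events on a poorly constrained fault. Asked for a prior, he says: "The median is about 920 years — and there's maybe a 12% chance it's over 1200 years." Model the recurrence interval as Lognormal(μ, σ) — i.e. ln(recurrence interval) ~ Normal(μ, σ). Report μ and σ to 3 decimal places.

If T ~ Lognormal(μ,σ) then ln T ~ Normal(μ,σ), so the p-quantile of ln T is μ + z_p·σ.
ln(920) = 6.824 and ln(1200) = 7.09; z_{0.5} = 0, z_{0.88} = 1.175.
σ = (7.09 − 6.824)/(1.175 − (0)) = 0.226.
μ = 6.824 − (0)·0.226 = 6.824.

μ ≈ 6.824, σ ≈ 0.226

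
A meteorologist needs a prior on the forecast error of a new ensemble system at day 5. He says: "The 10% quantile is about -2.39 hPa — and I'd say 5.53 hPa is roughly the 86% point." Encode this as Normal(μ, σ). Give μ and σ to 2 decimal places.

For Normal(μ,σ), the p-quantile is μ + z_p·σ. Here z_{0.1} = -1.282, z_{0.86} = 1.08.
So -2.39 = μ − 1.282σ and 5.53 = μ + 1.08σ.
Subtracting: σ = (5.53 − -2.39)/(1.08 − (-1.282)) = 3.35.
Then μ = -2.39 − (-1.282)·3.35 = 1.91.

μ = 1.91, σ = 3.35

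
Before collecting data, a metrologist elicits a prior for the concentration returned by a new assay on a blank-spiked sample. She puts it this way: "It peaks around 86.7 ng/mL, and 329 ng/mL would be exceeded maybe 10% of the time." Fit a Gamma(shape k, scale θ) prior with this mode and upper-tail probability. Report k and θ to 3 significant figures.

Gamma(k,θ) with k>1 has mode (k−1)θ, so θ = 86.7/(k−1).
Need P(X < 329) = 0.9 with θ tied to k this way. Start at k = 2, θ = 86.7: P(X<329) ≈ 0.892.
Too low — raise k to concentrate. Iterating converges to k ≈ 2.04.
Then θ = 86.7/(2.04−1) ≈ 83.3.

k ≈ 2.04, θ ≈ 83.3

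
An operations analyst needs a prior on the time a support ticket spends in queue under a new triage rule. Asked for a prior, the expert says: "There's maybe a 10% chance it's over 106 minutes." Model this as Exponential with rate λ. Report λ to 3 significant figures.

λ ≈ 0.0217

P(T > 106.0) = e^(−λ·106.0) = 0.1, so λ = −ln(0.1)/106.0 = 0.0217.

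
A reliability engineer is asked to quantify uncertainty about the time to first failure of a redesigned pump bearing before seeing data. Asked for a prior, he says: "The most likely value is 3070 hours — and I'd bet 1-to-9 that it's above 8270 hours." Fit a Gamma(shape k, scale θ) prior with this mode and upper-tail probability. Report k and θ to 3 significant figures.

Gamma(k,θ) with k>1 has mode (k−1)θ, so θ = 3070/(k−1).
Need P(X < 8270) = 0.9 with θ tied to k this way. Start at k = 2, θ = 3070: P(X<8270) ≈ 0.750.
Too low — raise k to concentrate. Iterating converges to k ≈ 2.95.
Then θ = 3070/(2.95−1) ≈ 1570.

k ≈ 2.95, θ ≈ 1570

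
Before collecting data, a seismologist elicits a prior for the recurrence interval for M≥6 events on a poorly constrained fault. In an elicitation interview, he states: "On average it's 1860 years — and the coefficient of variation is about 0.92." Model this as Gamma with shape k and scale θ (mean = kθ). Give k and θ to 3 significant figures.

For Gamma(k, scale θ): mean = kθ, variance = kθ², so CV = 1/√k.
CV = 0.92, hence k = 1/CV² = 1.18.
Then θ = mean/k = 1860/1.18 = 1570.

k ≈ 1.18, θ ≈ 1570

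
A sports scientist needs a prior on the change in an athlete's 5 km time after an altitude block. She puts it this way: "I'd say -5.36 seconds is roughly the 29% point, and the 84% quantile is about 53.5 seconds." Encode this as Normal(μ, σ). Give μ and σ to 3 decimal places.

For Normal(μ,σ), the p-quantile is μ + z_p·σ. Here z_{0.29} = -0.5534, z_{0.84} = 0.9945.
So -5.36 = μ − 0.5534σ and 53.5 = μ + 0.9945σ.
Subtracting: σ = (53.5 − -5.36)/(0.9945 − (-0.5534)) = 38.027.
Then μ = -5.36 − (-0.5534)·38.027 = 15.684.

μ = 15.684, σ = 38.027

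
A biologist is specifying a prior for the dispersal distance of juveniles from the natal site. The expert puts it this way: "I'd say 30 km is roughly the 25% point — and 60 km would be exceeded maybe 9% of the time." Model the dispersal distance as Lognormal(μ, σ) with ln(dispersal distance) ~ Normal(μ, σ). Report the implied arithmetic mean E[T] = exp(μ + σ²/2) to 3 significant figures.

E[T] ≈ 40.1 km

If T ~ Lognormal(μ,σ) then ln T ~ Normal(μ,σ), so the p-quantile of ln T is μ + z_p·σ.
ln(30) = 3.401 and ln(60) = 4.094; z_{0.25} = -0.6745, z_{0.91} = 1.341.
σ = (4.094 − 3.401)/(1.341 − (-0.6745)) = 0.344.
μ = 3.401 − (-0.6745)·0.344 = 3.633.
E[T] = exp(μ + σ²/2) = exp(3.633 + 0.0592) = 40.1 km.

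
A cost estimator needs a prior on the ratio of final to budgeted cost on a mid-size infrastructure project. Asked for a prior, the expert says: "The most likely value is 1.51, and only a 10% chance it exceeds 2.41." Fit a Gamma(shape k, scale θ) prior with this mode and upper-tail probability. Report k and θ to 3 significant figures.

Gamma(k,θ) with k>1 has mode (k−1)θ, so θ = 1.51/(k−1).
Need P(X < 2.41) = 0.9 with θ tied to k this way. Start at k = 2, θ = 1.51: P(X<2.41) ≈ 0.474.
Too low — raise k to concentrate. Iterating converges to k ≈ 9.59.
Then θ = 1.51/(9.59−1) ≈ 0.176.

k ≈ 9.59, θ ≈ 0.176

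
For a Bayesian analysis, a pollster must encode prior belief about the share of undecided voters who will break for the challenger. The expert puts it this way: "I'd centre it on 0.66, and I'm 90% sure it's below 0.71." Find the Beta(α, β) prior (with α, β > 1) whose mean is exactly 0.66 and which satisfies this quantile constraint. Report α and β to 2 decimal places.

α ≈ 95.15, β ≈ 49.02

With mean 0.66 fixed, write α = 0.66s, β = 0.34s where s = α+β.
Need P(θ < 0.71) = 0.9 under Beta(0.66s, 0.34s). Normal approximation: (q−m)/√(m(1−m)/s) ≈ z_{0.9} = 1.28, so s ≈ 0.66·0.34·(1.28)²/(0.71−0.66)² = 147.4.
At s = 147.4: P(θ<0.71) ≈ 0.903. Adjusting to match 0.9 gives s ≈ 144.17.
So α = 0.66·144.17 ≈ 95.15, β = 0.34·144.17 ≈ 49.02.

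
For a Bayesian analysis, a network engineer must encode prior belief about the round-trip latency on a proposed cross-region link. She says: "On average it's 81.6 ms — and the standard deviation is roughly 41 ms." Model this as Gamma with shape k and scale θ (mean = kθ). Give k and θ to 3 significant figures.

For Gamma(k, scale θ): mean = kθ, variance = kθ², so CV = 1/√k.
CV = SD/mean = 41/81.6 = 0.5025, hence k = 1/CV² = 3.96.
Then θ = mean/k = 81.6/3.96 = 20.6.

k ≈ 3.96, θ ≈ 20.6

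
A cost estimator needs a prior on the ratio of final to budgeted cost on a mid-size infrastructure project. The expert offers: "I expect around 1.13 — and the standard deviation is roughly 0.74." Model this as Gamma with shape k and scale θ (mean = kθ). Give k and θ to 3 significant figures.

k ≈ 2.33, θ ≈ 0.485

For Gamma(k, scale θ): mean = kθ, variance = kθ², so CV = 1/√k.
CV = SD/mean = 0.74/1.13 = 0.6549, hence k = 1/CV² = 2.33.
Then θ = mean/k = 1.13/2.33 = 0.485.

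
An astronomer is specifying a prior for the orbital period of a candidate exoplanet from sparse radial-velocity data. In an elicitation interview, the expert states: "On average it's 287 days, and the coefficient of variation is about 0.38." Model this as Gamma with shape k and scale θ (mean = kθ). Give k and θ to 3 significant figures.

For Gamma(k, scale θ): mean = kθ, variance = kθ², so CV = 1/√k.
CV = 0.38, hence k = 1/CV² = 6.93.
Then θ = mean/k = 287/6.93 = 41.4.

k ≈ 6.93, θ ≈ 41.4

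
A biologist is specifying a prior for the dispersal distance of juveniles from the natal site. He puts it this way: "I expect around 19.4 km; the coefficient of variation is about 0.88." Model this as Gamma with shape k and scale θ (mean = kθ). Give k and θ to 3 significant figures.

k ≈ 1.29, θ ≈ 15

For Gamma(k, scale θ): mean = kθ, variance = kθ², so CV = 1/√k.
CV = 0.88, hence k = 1/CV² = 1.29.
Then θ = mean/k = 19.4/1.29 = 15.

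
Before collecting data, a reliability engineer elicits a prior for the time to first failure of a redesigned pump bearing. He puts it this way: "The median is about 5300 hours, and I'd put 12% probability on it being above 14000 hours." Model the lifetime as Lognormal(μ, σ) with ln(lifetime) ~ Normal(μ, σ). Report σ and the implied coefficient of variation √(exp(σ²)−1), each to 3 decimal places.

σ ≈ 0.827, CV ≈ 0.990

If T ~ Lognormal(μ,σ) then ln T ~ Normal(μ,σ), so the p-quantile of ln T is μ + z_p·σ.
ln(5300) = 8.575 and ln(14000) = 9.547; z_{0.5} = 0, z_{0.88} = 1.175.
σ = (9.547 − 8.575)/(1.175 − (0)) = 0.827.
μ = 8.575 − (0)·0.827 = 8.575.
CV = √(exp(σ²)−1) = √(exp(0.6834)−1) = 0.990.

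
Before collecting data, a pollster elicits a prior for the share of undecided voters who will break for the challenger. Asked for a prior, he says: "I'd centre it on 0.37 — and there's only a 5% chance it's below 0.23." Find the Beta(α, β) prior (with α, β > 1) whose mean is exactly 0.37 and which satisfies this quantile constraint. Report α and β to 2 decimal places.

With mean 0.37 fixed, write α = 0.37s, β = 0.63s where s = α+β.
Need P(θ < 0.23) = 0.05 under Beta(0.37s, 0.63s). Normal approximation: (q−m)/√(m(1−m)/s) ≈ z_{0.05} = -1.64, so s ≈ 0.37·0.63·(-1.64)²/(0.23−0.37)² = 32.2.
At s = 32.2: P(θ<0.23) ≈ 0.041. Adjusting to match 0.05 gives s ≈ 28.96.
So α = 0.37·28.96 ≈ 10.72, β = 0.63·28.96 ≈ 18.25.

α ≈ 10.72, β ≈ 18.25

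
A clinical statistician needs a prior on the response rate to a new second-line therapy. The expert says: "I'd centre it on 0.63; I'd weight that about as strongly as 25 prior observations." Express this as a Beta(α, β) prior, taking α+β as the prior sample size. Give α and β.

Under the effective-sample-size interpretation, Beta(α, β) has prior mean α/(α+β) and prior sample size α+β.
So α+β = 25 and α/(α+β) = 0.63, giving α = 0.63·25 = 15.75 and β = 25 − 15.75 = 9.25.

α = 15.75, β = 9.25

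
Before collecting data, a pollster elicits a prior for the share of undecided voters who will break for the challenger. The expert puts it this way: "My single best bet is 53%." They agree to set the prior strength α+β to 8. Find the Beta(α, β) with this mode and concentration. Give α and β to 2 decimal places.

α = 4.18, β = 3.82

For α,β > 1 the Beta mode is (α−1)/(α+β−2). With α+β = 8, the mode is (α−1)/6.
Set (α−1)/6 = 0.53 → α = 1 + 0.53·6 = 4.18.
β = 8 − α = 3.82.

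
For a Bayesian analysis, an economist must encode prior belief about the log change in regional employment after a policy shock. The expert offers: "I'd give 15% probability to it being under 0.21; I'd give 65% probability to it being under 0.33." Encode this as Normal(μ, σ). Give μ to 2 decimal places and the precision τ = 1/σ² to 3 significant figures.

μ = 0.30, τ = 140

For Normal(μ,σ), the p-quantile is μ + z_p·σ. Here z_{0.15} = -1.036, z_{0.65} = 0.3853.
So 0.21 = μ − 1.036σ and 0.33 = μ + 0.3853σ.
Subtracting: σ = (0.33 − 0.21)/(0.3853 − (-1.036)) = 0.08.
Then μ = 0.21 − (-1.036)·0.08 = 0.30.
Precision τ = 1/σ² = 1/0.0844² = 140.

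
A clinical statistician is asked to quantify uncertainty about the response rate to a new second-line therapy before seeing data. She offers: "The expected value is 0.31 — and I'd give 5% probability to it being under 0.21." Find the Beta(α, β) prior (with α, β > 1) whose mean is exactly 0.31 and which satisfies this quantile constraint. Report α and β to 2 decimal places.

α ≈ 16.21, β ≈ 36.09

With mean 0.31 fixed, write α = 0.31s, β = 0.69s where s = α+β.
Need P(θ < 0.21) = 0.05 under Beta(0.31s, 0.69s). Normal approximation: (q−m)/√(m(1−m)/s) ≈ z_{0.05} = -1.64, so s ≈ 0.31·0.69·(-1.64)²/(0.21−0.31)² = 57.9.
At s = 57.9: P(θ<0.21) ≈ 0.041. Adjusting to match 0.05 gives s ≈ 52.30.
So α = 0.31·52.30 ≈ 16.21, β = 0.69·52.30 ≈ 36.09.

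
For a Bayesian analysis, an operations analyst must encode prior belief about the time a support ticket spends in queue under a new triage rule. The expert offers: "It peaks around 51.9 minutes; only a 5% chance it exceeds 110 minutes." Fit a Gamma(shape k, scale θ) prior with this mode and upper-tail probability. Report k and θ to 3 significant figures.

k ≈ 5.89, θ ≈ 10.6

Gamma(k,θ) with k>1 has mode (k−1)θ, so θ = 51.9/(k−1).
Need P(X < 110) = 0.95 with θ tied to k this way. Start at k = 2, θ = 51.9: P(X<110) ≈ 0.625.
Too low — raise k to concentrate. Iterating converges to k ≈ 5.89.
Then θ = 51.9/(5.89−1) ≈ 10.6.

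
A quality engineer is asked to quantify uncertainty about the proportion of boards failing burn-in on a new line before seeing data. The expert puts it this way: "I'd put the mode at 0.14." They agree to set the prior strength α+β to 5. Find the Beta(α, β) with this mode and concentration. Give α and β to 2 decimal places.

For α,β > 1 the Beta mode is (α−1)/(α+β−2). With α+β = 5, the mode is (α−1)/3.
Set (α−1)/3 = 0.14 → α = 1 + 0.14·3 = 1.42.
β = 5 − α = 3.58.

α = 1.42, β = 3.58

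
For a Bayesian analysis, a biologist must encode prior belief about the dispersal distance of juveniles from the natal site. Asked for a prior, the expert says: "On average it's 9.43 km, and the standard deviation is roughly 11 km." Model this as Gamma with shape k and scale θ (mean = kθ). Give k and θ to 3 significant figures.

k ≈ 0.735, θ ≈ 12.8

For Gamma(k, scale θ): mean = kθ, variance = kθ², so CV = 1/√k.
CV = SD/mean = 11/9.43 = 1.166, hence k = 1/CV² = 0.735.
Then θ = mean/k = 9.43/0.735 = 12.8.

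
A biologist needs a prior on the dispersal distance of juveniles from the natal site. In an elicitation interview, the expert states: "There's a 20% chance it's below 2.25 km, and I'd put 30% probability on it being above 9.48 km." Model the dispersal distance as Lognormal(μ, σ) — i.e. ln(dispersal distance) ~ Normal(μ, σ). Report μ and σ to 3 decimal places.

μ ≈ 1.697, σ ≈ 1.053

If T ~ Lognormal(μ,σ) then ln T ~ Normal(μ,σ), so the p-quantile of ln T is μ + z_p·σ.
ln(2.25) = 0.8109 and ln(9.48) = 2.249; z_{0.2} = -0.8416, z_{0.7} = 0.5244.
σ = (2.249 − 0.8109)/(0.5244 − (-0.8416)) = 1.053.
μ = 0.8109 − (-0.8416)·1.053 = 1.697.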